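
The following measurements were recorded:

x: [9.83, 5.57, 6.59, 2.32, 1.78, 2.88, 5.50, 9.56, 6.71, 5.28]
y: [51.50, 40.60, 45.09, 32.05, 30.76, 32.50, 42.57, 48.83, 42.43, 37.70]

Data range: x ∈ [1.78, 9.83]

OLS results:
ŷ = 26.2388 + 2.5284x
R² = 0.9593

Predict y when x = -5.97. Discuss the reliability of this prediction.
ŷ = 11.1443 (extrapolation — x = -5.97 lies outside [1.78, 9.83], so reliability is low).

Prediction calculation:
ŷ = 26.2388 + 2.5284 × (-5.97)
ŷ = 11.1443

Reliability:
- Data range: x ∈ [1.78, 9.83]
- Prediction point: x = -5.97 is 7.75 units below the observed range → this is EXTRAPOLATION, not interpolation

Why that matters here:
- There are no observations near this x to validate the fitted line there
- The standard error of prediction grows with (x − x̄)², and x = -5.97 is far from x̄ = 5.60

The R² = 0.9593 only validates the fit within [1.78, 9.83]; treat ŷ = 11.1443 with caution.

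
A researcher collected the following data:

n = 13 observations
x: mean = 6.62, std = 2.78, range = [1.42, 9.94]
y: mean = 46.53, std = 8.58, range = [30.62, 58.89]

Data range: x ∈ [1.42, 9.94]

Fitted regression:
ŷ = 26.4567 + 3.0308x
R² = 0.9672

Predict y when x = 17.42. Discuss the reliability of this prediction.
The equation gives ŷ = 79.2532; however x = 17.42 is 7.48 units above the observed range, so this extrapolated value should not be trusted.

Prediction calculation:
ŷ = 26.4567 + 3.0308 × 17.42
ŷ = 79.2532

Reliability:
- Data range: x ∈ [1.42, 9.94]
- Prediction point: x = 17.42 is 7.48 units above the observed range → this is EXTRAPOLATION, not interpolation

Why that matters here:
- R² describes fit only over the sampled x values; it says nothing about behaviour beyond them
- The standard error of prediction grows with (x − x̄)², and x = 17.42 is far from x̄ = 6.62

The R² = 0.9672 only validates the fit within [1.42, 9.94]; treat ŷ = 79.2532 with caution.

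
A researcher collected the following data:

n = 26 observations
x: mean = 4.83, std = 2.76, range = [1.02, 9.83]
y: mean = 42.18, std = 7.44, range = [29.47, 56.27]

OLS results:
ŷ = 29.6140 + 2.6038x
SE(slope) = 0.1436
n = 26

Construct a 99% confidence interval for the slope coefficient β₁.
The 99% CI for β₁ is (2.2022, 3.0054)

Confidence interval for the slope:

The 99% CI for β₁ is: β̂₁ ± t*(α/2, n-2) × SE(β̂₁)

Step 1: Find critical t-value
- Confidence level = 0.99
- Degrees of freedom = n - 2 = 26 - 2 = 24
- t*(α/2, 24) = 2.7969

Step 2: Calculate margin of error
Margin = 2.7969 × 0.1436 = 0.4016

Step 3: Construct interval
CI = 2.6038 ± 0.4016
CI = (2.2022, 3.0054)

Interpretation: each one-unit increase in x is associated with a change in mean y of between 2.2022 and 3.0054, with 99% confidence.
Both endpoints are positive, so the data support a genuinely positive slope at this confidence level.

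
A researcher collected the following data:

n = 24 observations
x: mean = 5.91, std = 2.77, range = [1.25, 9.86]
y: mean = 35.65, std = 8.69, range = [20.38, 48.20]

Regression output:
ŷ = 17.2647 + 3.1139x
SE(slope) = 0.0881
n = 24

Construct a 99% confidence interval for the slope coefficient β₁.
The 99% CI for β₁ is (2.8656, 3.3622)

Confidence interval for the slope:

The 99% CI for β₁ is: β̂₁ ± t*(α/2, n-2) × SE(β̂₁)

Step 1: Find critical t-value
- Confidence level = 0.99
- Degrees of freedom = n - 2 = 24 - 2 = 22
- t*(α/2, 22) = 2.8188

Step 2: Calculate margin of error
Margin = 2.8188 × 0.0881 = 0.2483

Step 3: Construct interval
CI = 3.1139 ± 0.2483
CI = (2.8656, 3.3622)

Interpretation: We are 99% confident that the true slope β₁ lies between 2.8656 and 3.3622.
Both endpoints are positive, so the data support a genuinely positive slope at this confidence level.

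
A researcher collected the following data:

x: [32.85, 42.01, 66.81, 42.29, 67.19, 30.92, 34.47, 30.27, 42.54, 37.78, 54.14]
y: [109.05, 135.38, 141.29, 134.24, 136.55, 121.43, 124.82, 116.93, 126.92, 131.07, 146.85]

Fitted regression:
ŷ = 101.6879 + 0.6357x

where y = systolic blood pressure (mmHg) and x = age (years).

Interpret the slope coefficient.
For each additional year of age, predicted blood pressure increases by approximately 0.6357 mmHg.

The slope β₁ = 0.6357 gives the rate at which the fitted blood pressure changes with age.

Interpretation:
- Age up by 1 year → predicted blood pressure increases by 0.6357 mmHg
- This is a linear approximation: the same per-unit change is assumed across the whole observed x range

The intercept β₀ = 101.6879 is the predicted blood pressure when age = 0; since the smallest observed x is 30.27, this is an extrapolation and mainly anchors the line.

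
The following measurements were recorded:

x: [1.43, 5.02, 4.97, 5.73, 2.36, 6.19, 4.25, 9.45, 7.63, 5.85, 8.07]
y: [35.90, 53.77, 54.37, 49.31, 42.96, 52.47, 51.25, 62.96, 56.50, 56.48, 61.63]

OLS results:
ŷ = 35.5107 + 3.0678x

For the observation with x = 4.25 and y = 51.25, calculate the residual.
Residual = 2.7011

The residual is the difference between the actual value and the predicted value:

Residual = y - ŷ

Step 1: Calculate predicted value
ŷ = 35.5107 + 3.0678 × 4.25
ŷ = 48.5489

Step 2: Calculate residual
Residual = 51.25 - 48.5489
Residual = 2.7011

The residual is positive, so the observed y = 51.25 sits above the regression line (the line underestimates it by 2.7011).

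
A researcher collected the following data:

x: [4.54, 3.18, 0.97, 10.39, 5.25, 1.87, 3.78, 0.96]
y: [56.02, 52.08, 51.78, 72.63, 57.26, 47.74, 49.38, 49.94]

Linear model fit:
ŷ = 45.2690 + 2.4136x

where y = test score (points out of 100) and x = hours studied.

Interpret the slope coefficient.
On average, test score is about 2.4136 points higher for every extra hour of study time.

The slope coefficient β₁ = 2.4136 represents the marginal effect of study time on test score.

Interpretation:
- Study time up by 1 hour → predicted test score increases by 2.4136 points
- This is a linear approximation: the same per-unit change is assumed across the whole observed x range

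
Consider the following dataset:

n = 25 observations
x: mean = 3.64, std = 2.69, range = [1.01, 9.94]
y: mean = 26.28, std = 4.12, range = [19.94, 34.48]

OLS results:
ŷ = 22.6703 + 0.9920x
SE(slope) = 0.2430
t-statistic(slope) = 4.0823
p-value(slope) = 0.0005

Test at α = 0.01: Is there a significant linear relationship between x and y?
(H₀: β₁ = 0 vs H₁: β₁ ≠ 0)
Since p-value = 0.0005 < α = 0.01, reject H₀ — the slope is significantly different from 0.

Hypothesis test for the slope coefficient:

H₀: β₁ = 0 (no linear relationship)
H₁: β₁ ≠ 0 (linear relationship exists)

Test statistic: t = β̂₁ / SE(β̂₁) = 0.9920 / 0.2430 = 4.0823

p = 0.0005: how often a slope estimate this far from 0 (in SE units) would arise by chance if β₁ were truly 0.

Decision rule: reject H₀ if p-value < α.
p-value = 0.0005 < α = 0.01 → reject H₀.

Conclusion: the linear association between x and y is significant at the 1% level.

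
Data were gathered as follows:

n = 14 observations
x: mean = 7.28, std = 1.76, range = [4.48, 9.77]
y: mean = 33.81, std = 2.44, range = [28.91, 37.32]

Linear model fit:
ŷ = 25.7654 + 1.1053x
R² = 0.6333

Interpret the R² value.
R² = 0.6333 means 63.33% of the variation in y is explained by the linear relationship with x. This indicates a moderate fit.

The coefficient of determination R² is the fraction of the total variation in y that the fitted line accounts for.

Here R² = 0.6333:
- Explained: 63.33% of the variation in y
- Unexplained (residual): 100% − 63.33% = 36.67%
- Rule of thumb (below 0.3 weak; 0.3 to below 0.7 moderate; 0.7 and above strong) → moderate

Calculation: R² = 1 − (SS_res / SS_tot), where SS_res is the sum of squared residuals and SS_tot the total sum of squares.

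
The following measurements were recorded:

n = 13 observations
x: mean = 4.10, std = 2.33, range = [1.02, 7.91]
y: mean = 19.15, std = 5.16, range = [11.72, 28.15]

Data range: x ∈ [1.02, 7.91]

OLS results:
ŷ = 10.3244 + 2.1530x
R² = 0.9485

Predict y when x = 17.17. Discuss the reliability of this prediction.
ŷ = 47.2914 (extrapolation — x = 17.17 lies outside [1.02, 7.91], so reliability is low).

Prediction calculation:
ŷ = 10.3244 + 2.1530 × 17.17
ŷ = 47.2914

Reliability:
- Data range: x ∈ [1.02, 7.91]
- Prediction point: x = 17.17 is 9.26 units above the observed range → this is EXTRAPOLATION, not interpolation

Why that matters here:
- The linear relationship may not hold outside the observed range
- Real relationships often flatten, saturate, or turn nonlinear at extremes

A defensible statement: 'if the linear trend continued to x = 17.17, y would be about 47.2914' — the premise is untested.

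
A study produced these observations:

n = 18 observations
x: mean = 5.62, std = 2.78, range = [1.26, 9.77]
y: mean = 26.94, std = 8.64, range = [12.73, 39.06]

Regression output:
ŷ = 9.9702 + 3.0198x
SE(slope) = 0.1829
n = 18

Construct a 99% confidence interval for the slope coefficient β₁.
The 99% CI for β₁ is (2.4856, 3.5540)

Confidence interval for the slope:

The 99% CI for β₁ is: β̂₁ ± t*(α/2, n-2) × SE(β̂₁)

Step 1: Find critical t-value
- Confidence level = 0.99
- Degrees of freedom = n - 2 = 18 - 2 = 16
- t*(α/2, 16) = 2.9208

Step 2: Calculate margin of error
Margin = 2.9208 × 0.1829 = 0.5342

Step 3: Construct interval
CI = 3.0198 ± 0.5342
CI = (2.4856, 3.5540)

Interpretation: We are 99% confident that the true slope β₁ lies between 2.4856 and 3.5540.
The interval does not include 0, suggesting a significant linear relationship.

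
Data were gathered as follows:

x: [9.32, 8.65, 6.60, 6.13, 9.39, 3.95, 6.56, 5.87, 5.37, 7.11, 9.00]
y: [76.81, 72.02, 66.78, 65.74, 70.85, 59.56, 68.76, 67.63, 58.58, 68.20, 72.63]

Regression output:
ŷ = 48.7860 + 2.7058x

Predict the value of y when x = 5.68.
ŷ = 64.1549

Plug x = 5.68 into the fitted line:

ŷ = 48.7860 + 2.7058 × 5.68
ŷ = 48.7860 + 15.3689
ŷ = 64.1549

This is the fitted mean response at that x — an individual observation would come with a wider prediction interval.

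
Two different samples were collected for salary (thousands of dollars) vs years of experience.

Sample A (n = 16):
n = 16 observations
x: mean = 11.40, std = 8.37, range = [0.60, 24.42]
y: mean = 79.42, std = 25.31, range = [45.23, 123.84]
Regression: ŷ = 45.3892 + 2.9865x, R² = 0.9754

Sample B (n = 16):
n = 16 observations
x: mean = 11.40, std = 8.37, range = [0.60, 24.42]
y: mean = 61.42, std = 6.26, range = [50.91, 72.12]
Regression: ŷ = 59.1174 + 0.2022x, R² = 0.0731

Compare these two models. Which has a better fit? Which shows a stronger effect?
Model A has the better fit (R² = 0.9754 vs 0.0731). Model A shows the stronger effect (|β₁| = 2.9865 vs 0.2022).

Model Comparison:

Which explains more variance? (R²)
- Model A: R² = 0.9754 → 97.54% of variance in salary explained
- Model B: R² = 0.0731 → 7.31% of variance in salary explained
- 0.9754 > 0.0731 → Model A has the better fit

Which has the larger per-year effect? (|β₁|)
- Model A: β₁ = 2.9865 → predicted salary rises 2.9865 thousand dollars per additional year of experience
- Model B: β₁ = 0.2022 → predicted salary rises 0.2022 thousand dollars per additional year of experience
- |2.9865| > |0.2022| → Model A shows the stronger marginal effect

Note: A steeper slope doesn't make a better model if the scatter around the line is large.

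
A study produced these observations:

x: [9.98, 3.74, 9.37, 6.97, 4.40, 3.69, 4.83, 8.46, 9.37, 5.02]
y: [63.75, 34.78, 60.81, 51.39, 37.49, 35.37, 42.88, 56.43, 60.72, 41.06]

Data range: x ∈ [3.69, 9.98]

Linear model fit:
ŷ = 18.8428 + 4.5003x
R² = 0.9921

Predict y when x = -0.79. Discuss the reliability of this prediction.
The equation gives ŷ = 15.2876; however x = -0.79 is 4.48 units below the observed range, so this extrapolated value should not be trusted.

Prediction calculation:
ŷ = 18.8428 + 4.5003 × (-0.79)
ŷ = 15.2876

Reliability:
- Data range: x ∈ [3.69, 9.98]
- Prediction point: x = -0.79 is 4.48 units below the observed range → this is EXTRAPOLATION, not interpolation

Why that matters here:
- There are no observations near this x to validate the fitted line there
- The linear relationship may not hold outside the observed range

The R² = 0.9921 only validates the fit within [3.69, 9.98]; treat ŷ = 15.2876 with caution.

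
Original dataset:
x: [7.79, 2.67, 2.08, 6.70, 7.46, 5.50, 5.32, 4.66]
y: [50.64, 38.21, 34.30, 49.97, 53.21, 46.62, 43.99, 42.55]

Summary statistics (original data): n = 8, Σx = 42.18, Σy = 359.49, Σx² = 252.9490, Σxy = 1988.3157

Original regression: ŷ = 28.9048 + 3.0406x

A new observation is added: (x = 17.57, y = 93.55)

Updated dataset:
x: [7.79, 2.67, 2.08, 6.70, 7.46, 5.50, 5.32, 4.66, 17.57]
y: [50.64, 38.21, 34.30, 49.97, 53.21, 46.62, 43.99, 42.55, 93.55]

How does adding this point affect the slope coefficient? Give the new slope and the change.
New slope β₁ = 3.7841 versus 3.0406 before: a change of +0.7435 (+24.5%).

x = 17.57 lies well outside the original x-range [2.08, 7.79] (x̄ ≈ 5.27), so this observation has high leverage and can move the slope substantially.

Step 1: Update the sums with the new point (n goes from 8 to 9)
Σx  = 42.18 + 17.57 = 59.75
Σy  = 359.49 + 93.55 = 453.04
Σx² = 252.9490 + 17.57² = 252.9490 + 308.7049 = 561.6539
Σxy = 1988.3157 + 17.57×93.55 = 1988.3157 + 1643.6735 = 3631.9892

Step 2: Recompute the slope with b₁ = (nΣxy − ΣxΣy) / (nΣx² − (Σx)²)
Numerator   = 9×3631.9892 − 59.75×453.04 = 32687.9028 − 27069.1400 = 5618.7628
Denominator = 9×561.6539 − 59.75² = 5054.8851 − 3570.0625 = 1484.8226
b₁(new) = 5618.7628 / 1484.8226 = 3.7841

(Same formula on the original sums: (8×1988.3157 − 42.18×359.49) / (8×252.9490 − 42.18²) = 743.2374 / 244.4396 = 3.0406, matching the given fit.)

Step 3: Change in slope
Δβ₁ = 3.7841 − 3.0406 = +0.7435
Relative change = +0.7435 / 3.0406 × 100% = +24.5%
→ the slope increases when the point is added.

A high-leverage point only changes the slope if it is off the original line; here y = 93.55 is above the original trend, so the slope increases.
In practice: check such a point for data-entry or measurement error; investigate whether it comes from the same population as the rest of the sample.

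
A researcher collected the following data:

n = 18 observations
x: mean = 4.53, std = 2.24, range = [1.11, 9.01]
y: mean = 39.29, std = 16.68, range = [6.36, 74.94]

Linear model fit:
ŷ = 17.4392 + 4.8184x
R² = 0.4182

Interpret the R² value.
The model explains 41.82% of the variance in y (R² = 0.4182), leaving 58.18% unexplained; the fit is moderate.

R² = 1 − SS_res/SS_tot compares the residual scatter to the total scatter of y about its mean.

Here R² = 0.4182:
- Explained: 41.82% of the variation in y
- Unexplained (residual): 100% − 41.82% = 58.18%
- Rule of thumb (below 0.3 weak; 0.3 to below 0.7 moderate; 0.7 and above strong) → moderate

Calculation: R² = 1 − (SS_res / SS_tot), where SS_res is the sum of squared residuals and SS_tot the total sum of squares.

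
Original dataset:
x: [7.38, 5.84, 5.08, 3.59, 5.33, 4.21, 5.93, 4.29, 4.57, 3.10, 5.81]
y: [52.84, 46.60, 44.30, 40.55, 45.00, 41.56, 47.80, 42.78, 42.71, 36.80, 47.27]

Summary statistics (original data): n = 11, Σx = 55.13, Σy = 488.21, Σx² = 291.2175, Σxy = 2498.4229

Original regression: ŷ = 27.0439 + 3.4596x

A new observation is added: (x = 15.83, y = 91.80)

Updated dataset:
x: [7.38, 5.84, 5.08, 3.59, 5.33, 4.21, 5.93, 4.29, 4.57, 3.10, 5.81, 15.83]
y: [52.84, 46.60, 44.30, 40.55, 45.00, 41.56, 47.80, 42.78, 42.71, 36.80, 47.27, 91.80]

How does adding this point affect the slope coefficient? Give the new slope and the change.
The slope changes from 3.4596 to 4.2704 (change of +0.8108, or +23.4%).

x = 15.83 lies well outside the original x-range [3.10, 7.38] (x̄ ≈ 5.01), so this observation has high leverage and can move the slope substantially.

Step 1: Update the sums with the new point (n goes from 11 to 12)
Σx  = 55.13 + 15.83 = 70.96
Σy  = 488.21 + 91.80 = 580.01
Σx² = 291.2175 + 15.83² = 291.2175 + 250.5889 = 541.8064
Σxy = 2498.4229 + 15.83×91.80 = 2498.4229 + 1453.1940 = 3951.6169

Step 2: Recompute the slope with b₁ = (nΣxy − ΣxΣy) / (nΣx² − (Σx)²)
Numerator   = 12×3951.6169 − 70.96×580.01 = 47419.4028 − 41157.5096 = 6261.8932
Denominator = 12×541.8064 − 70.96² = 6501.6768 − 5035.3216 = 1466.3552
b₁(new) = 6261.8932 / 1466.3552 = 4.2704

(Same formula on the original sums: (11×2498.4229 − 55.13×488.21) / (11×291.2175 − 55.13²) = 567.6346 / 164.0756 = 3.4596, matching the given fit.)

Step 3: Change in slope
Δβ₁ = 4.2704 − 3.4596 = +0.8108
Relative change = +0.8108 / 3.4596 × 100% = +23.4%
→ the slope increases when the point is added.

A high-leverage point only changes the slope if it is off the original line; here y = 91.80 is above the original trend, so the slope increases.
In practice: examine leverage (hᵢ) and Cook's distance rather than deleting it automatically; check such a point for data-entry or measurement error.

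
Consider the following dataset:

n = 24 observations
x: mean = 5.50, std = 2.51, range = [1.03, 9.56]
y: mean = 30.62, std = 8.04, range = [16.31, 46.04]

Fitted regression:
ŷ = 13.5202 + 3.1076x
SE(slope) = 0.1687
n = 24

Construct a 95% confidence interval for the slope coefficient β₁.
The 95% CI for β₁ is (2.7577, 3.4575)

Confidence interval for the slope:

The 95% CI for β₁ is: β̂₁ ± t*(α/2, n-2) × SE(β̂₁)

Step 1: Find critical t-value
- Confidence level = 0.95
- Degrees of freedom = n - 2 = 24 - 2 = 22
- t*(α/2, 22) = 2.0739

Step 2: Calculate margin of error
Margin = 2.0739 × 0.1687 = 0.3499

Step 3: Construct interval
CI = 3.1076 ± 0.3499
CI = (2.7577, 3.4575)

Interpretation: We are 95% confident that the true slope β₁ lies between 2.7577 and 3.4575.
Both endpoints are positive, so the data support a genuinely positive slope at this confidence level.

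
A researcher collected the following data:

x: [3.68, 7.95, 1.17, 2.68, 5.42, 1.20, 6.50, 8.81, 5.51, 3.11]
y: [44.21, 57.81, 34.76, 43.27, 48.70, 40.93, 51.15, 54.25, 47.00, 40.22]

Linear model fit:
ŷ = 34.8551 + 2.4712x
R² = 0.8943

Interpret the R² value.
The model explains 89.43% of the variance in y (R² = 0.8943), leaving 10.57% unexplained; the fit is strong.

R² = 1 − SS_res/SS_tot compares the residual scatter to the total scatter of y about its mean.

Here R² = 0.8943:
- Explained: 89.43% of the variation in y
- Unexplained (residual): 100% − 89.43% = 10.57%
- Rule of thumb (below 0.3 weak; 0.3 to below 0.7 moderate; 0.7 and above strong) → strong

Note: R² says nothing about causation, and a high R² does not by itself mean the linear form is appropriate — check the residuals.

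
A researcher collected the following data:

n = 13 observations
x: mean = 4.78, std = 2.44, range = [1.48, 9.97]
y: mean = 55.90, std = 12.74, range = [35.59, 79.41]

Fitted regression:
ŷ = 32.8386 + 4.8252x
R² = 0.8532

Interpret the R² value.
R² = 0.8532 means 85.32% of the variation in y is explained by the linear relationship with x. This indicates a strong fit.

R² = 1 − SS_res/SS_tot compares the residual scatter to the total scatter of y about its mean.

Here R² = 0.8532:
- Explained: 85.32% of the variation in y
- Unexplained (residual): 100% − 85.32% = 14.68%
- Rule of thumb (below 0.3 weak; 0.3 to below 0.7 moderate; 0.7 and above strong) → strong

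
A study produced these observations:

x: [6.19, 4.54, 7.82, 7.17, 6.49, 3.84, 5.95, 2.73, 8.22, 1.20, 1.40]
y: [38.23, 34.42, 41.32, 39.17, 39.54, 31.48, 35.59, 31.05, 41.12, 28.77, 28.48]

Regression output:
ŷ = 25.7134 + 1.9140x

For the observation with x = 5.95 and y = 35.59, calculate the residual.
Residual = -1.5117

The residual is the difference between the actual value and the predicted value:

Residual = y - ŷ

Step 1: Calculate predicted value
ŷ = 25.7134 + 1.9140 × 5.95
ŷ = 37.1017

Step 2: Calculate residual
Residual = 35.59 - 37.1017
Residual = -1.5117

Interpretation: the model overestimates the actual value by 1.5117 at this point (negative residual → observation lies below the fitted line).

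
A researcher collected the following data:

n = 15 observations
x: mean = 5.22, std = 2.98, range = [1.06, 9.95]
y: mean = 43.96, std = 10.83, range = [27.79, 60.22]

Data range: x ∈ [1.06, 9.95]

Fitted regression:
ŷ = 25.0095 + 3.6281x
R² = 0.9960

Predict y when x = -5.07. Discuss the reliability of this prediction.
ŷ = 6.6150, but this is extrapolation (below the data range [1.06, 9.95]) and may be unreliable.

Prediction calculation:
ŷ = 25.0095 + 3.6281 × (-5.07)
ŷ = 6.6150

Reliability:
- Data range: x ∈ [1.06, 9.95]
- Prediction point: x = -5.07 is 6.13 units below the observed range → this is EXTRAPOLATION, not interpolation

Why that matters here:
- The linear relationship may not hold outside the observed range
- Real relationships often flatten, saturate, or turn nonlinear at extremes
- The standard error of prediction grows with (x − x̄)², and x = -5.07 is far from x̄ = 5.22

Report the number if required, but flag clearly that it is an extrapolation.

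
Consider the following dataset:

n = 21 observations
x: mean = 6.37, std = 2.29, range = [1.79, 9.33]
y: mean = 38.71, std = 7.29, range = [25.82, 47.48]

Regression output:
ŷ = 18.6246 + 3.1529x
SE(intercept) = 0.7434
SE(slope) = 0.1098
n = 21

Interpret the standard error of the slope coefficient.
SE(β̂₁) = 0.1098 is the estimated standard deviation of the slope estimate across repeated samples; relative to β̂₁ = 3.1529 that is 3.5%, a precise estimate.

What SE measures:
- The standard error quantifies the sampling variability of the coefficient estimate
- It is the estimated standard deviation of β̂₁ across hypothetical repeated samples of the same size
- Smaller SE → more precise estimate

Relative precision:
- SE / |β̂₁| = 0.1098 / 3.1529 = 3.5%
- Rule of thumb (under 20%: precise; 20% to under 50%: moderately precise; 50% or more: imprecise) → precise

Link to the t-test: t = β̂₁ / SE(β̂₁) = 3.1529 / 0.1098 = 28.7149, the statistic for H₀: β₁ = 0.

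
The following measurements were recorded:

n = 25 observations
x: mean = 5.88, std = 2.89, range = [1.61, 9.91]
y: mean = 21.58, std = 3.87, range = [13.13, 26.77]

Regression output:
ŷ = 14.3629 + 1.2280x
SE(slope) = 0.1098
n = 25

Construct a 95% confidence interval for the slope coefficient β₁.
The 95% CI for β₁ is (1.0009, 1.4551)

Confidence interval for the slope:

The 95% CI for β₁ is: β̂₁ ± t*(α/2, n-2) × SE(β̂₁)

Step 1: Find critical t-value
- Confidence level = 0.95
- Degrees of freedom = n - 2 = 25 - 2 = 23
- t*(α/2, 23) = 2.0687

Step 2: Calculate margin of error
Margin = 2.0687 × 0.1098 = 0.2271

Step 3: Construct interval
CI = 1.2280 ± 0.2271
CI = (1.0009, 1.4551)

Interpretation: We are 95% confident that the true slope β₁ lies between 1.0009 and 1.4551.
Since 0 is outside the interval, a two-sided test at α = 0.05 would reject H₀: β₁ = 0.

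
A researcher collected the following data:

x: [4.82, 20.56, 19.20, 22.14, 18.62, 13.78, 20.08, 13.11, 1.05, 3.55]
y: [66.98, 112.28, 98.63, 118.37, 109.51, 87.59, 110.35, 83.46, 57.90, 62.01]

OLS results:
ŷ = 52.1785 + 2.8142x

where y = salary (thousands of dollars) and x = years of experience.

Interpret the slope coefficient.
On average, salary is about 2.8142 thousand dollars higher for every extra year of experience.

β₁ = 2.8142 is the change in predicted salary (thousand dollars) per additional year of experience.

Interpretation:
- Experience up by 1 year → predicted salary increases by 2.8142 thousand dollars
- The effect is assumed constant over the observed range of x (linearity)

The intercept β₀ = 52.1785 is the predicted salary when experience = 0; since the smallest observed x is 1.05, this is an extrapolation and mainly anchors the line.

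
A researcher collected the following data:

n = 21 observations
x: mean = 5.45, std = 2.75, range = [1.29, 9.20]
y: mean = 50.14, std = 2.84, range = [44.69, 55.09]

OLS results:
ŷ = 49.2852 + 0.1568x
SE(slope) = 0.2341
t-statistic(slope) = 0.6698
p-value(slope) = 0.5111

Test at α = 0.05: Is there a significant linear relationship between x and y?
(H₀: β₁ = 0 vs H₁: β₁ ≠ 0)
Fail to reject H₀: p-value = 0.5111 ≥ α = 0.05. The linear relationship is not significant at the 5% level.

Hypothesis test for the slope coefficient:

H₀: β₁ = 0 (no linear relationship)
H₁: β₁ ≠ 0 (linear relationship exists)

Test statistic: t = β̂₁ / SE(β̂₁) = 0.1568 / 0.2341 = 0.6698

p = 0.5111: how often a slope estimate this far from 0 (in SE units) would arise by chance if β₁ were truly 0.

Decision rule: reject H₀ if p-value < α.
p-value = 0.5111 ≥ α = 0.05 → fail to reject H₀.

Conclusion: the linear association between x and y is not significant at the 5% level.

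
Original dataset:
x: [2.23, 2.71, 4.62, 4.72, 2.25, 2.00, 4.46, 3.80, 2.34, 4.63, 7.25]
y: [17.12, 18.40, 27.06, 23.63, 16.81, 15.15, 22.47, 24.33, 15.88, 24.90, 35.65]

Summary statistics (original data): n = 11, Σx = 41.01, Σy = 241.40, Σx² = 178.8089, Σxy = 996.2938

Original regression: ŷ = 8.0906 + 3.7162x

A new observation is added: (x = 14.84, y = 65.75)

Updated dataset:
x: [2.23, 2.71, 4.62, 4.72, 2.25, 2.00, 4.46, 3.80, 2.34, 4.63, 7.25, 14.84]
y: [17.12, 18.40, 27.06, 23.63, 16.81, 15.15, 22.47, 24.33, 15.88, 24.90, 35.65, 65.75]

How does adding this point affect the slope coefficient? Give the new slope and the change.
New slope β₁ = 3.9001 versus 3.7162 before: a change of +0.1839 (+4.9%).

x = 14.84 lies well outside the original x-range [2.00, 7.25] (x̄ ≈ 3.73), so this observation has high leverage and can move the slope substantially.

Step 1: Update the sums with the new point (n goes from 11 to 12)
Σx  = 41.01 + 14.84 = 55.85
Σy  = 241.40 + 65.75 = 307.15
Σx² = 178.8089 + 14.84² = 178.8089 + 220.2256 = 399.0345
Σxy = 996.2938 + 14.84×65.75 = 996.2938 + 975.7300 = 1972.0238

Step 2: Recompute the slope with b₁ = (nΣxy − ΣxΣy) / (nΣx² − (Σx)²)
Numerator   = 12×1972.0238 − 55.85×307.15 = 23664.2856 − 17154.3275 = 6509.9581
Denominator = 12×399.0345 − 55.85² = 4788.4140 − 3119.2225 = 1669.1915
b₁(new) = 6509.9581 / 1669.1915 = 3.9001

(Same formula on the original sums: (11×996.2938 − 41.01×241.40) / (11×178.8089 − 41.01²) = 1059.4178 / 285.0778 = 3.7162, matching the given fit.)

Step 3: Change in slope
Δβ₁ = 3.9001 − 3.7162 = +0.1839
Relative change = +0.1839 / 3.7162 × 100% = +4.9%
→ the slope increases when the point is added.

Because the point sits above the extension of the original line at a high-leverage x, it tilts the fit up.
In practice: check such a point for data-entry or measurement error; investigate whether it comes from the same population as the rest of the sample.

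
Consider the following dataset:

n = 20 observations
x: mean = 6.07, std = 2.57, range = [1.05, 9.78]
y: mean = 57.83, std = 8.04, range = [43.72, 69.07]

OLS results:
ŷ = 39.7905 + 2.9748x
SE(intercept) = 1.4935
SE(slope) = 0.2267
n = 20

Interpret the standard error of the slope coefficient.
The slope 2.9748 is pinned down to within about ±0.2267 (one SE) by these data — relative uncertainty 7.6%, i.e. precise.

SE(β̂₁) = s / √Sxx, where s is the residual standard deviation and Sxx = Σ(x − x̄)². It is the yardstick for how far β̂₁ = 2.9748 could plausibly be from the true slope.

Relative precision:
- SE / |β̂₁| = 0.2267 / 2.9748 = 7.6%
- Rule of thumb (under 20%: precise; 20% to under 50%: moderately precise; 50% or more: imprecise) → precise

Link to the t-test: t = β̂₁ / SE(β̂₁) = 2.9748 / 0.2267 = 13.1222, the statistic for H₀: β₁ = 0.

What drives SE(β̂₁): larger n (here n = 20) → smaller SE; wider spread of x values → smaller SE.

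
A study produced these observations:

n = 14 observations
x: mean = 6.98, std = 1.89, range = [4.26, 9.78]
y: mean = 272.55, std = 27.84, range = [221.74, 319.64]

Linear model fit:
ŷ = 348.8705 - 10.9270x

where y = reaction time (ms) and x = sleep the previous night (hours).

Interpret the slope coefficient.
An increase of one hour in sleep is associated with a 10.9270 ms decrease in predicted reaction time.

The slope β₁ = -10.9270 gives the rate at which the fitted reaction time changes with sleep.

Interpretation:
- Sleep up by 1 hour → predicted reaction time decreases by 10.9270 ms
- This is a linear approximation: the same per-unit change is assumed across the whole observed x range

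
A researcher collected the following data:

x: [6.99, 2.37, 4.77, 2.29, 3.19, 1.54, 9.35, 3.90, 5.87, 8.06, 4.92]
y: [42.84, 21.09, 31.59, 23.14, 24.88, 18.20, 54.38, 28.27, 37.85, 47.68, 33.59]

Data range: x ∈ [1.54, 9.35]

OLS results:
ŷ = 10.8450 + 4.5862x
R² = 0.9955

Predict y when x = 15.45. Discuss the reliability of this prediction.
ŷ = 81.7018 (extrapolation — x = 15.45 lies outside [1.54, 9.35], so reliability is low).

Prediction calculation:
ŷ = 10.8450 + 4.5862 × 15.45
ŷ = 81.7018

Reliability:
- Data range: x ∈ [1.54, 9.35]
- Prediction point: x = 15.45 is 6.10 units above the observed range → this is EXTRAPOLATION, not interpolation

Why that matters here:
- The standard error of prediction grows with (x − x̄)², and x = 15.45 is far from x̄ = 4.84
- There are no observations near this x to validate the fitted line there

A defensible statement: 'if the linear trend continued to x = 15.45, y would be about 81.7018' — the premise is untested.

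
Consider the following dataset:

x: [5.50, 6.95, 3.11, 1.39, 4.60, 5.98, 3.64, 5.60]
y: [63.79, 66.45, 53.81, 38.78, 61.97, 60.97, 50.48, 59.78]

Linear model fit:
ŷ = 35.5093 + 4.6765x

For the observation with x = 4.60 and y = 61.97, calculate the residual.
Residual = 4.9488

The residual is the difference between the actual value and the predicted value:

Residual = y - ŷ

Step 1: Calculate predicted value
ŷ = 35.5093 + 4.6765 × 4.60
ŷ = 57.0212

Step 2: Calculate residual
Residual = 61.97 - 57.0212
Residual = 4.9488

The residual is positive, so the observed y = 61.97 sits above the regression line (the line underestimates it by 4.9488).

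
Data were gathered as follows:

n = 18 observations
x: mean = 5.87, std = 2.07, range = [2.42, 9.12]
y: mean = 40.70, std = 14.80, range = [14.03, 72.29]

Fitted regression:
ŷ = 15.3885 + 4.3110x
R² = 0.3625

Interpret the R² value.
About 36.25% of the variability in y is accounted for by the regression on x (R² = 0.3625) — a moderate linear fit.

R² = 1 − SS_res/SS_tot compares the residual scatter to the total scatter of y about its mean.

Here R² = 0.3625:
- Explained: 36.25% of the variation in y
- Unexplained (residual): 100% − 36.25% = 63.75%
- Rule of thumb (below 0.3 weak; 0.3 to below 0.7 moderate; 0.7 and above strong) → moderate

Equivalently, for simple linear regression R² = r², so |r| = √0.3625 ≈ 0.6021.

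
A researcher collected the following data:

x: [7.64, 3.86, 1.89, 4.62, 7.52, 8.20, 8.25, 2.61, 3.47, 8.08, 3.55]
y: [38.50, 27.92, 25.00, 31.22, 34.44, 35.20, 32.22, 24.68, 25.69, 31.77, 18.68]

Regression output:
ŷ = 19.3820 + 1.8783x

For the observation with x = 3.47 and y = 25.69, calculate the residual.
Residual = -0.2097

The residual is the difference between the actual value and the predicted value:

Residual = y - ŷ

Step 1: Calculate predicted value
ŷ = 19.3820 + 1.8783 × 3.47
ŷ = 25.8997

Step 2: Calculate residual
Residual = 25.69 - 25.8997
Residual = -0.2097

The residual is negative, so the observed y = 25.69 sits below the regression line (the line overestimates it by 0.2097).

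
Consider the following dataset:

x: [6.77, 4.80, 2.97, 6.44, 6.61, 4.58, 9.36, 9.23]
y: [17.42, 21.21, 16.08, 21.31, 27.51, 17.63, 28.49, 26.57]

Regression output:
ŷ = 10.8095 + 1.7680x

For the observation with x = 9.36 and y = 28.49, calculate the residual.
Residual = 1.1320

The residual is the difference between the actual value and the predicted value:

Residual = y - ŷ

Step 1: Calculate predicted value
ŷ = 10.8095 + 1.7680 × 9.36
ŷ = 27.3580

Step 2: Calculate residual
Residual = 28.49 - 27.3580
Residual = 1.1320

Sign check: y > ŷ, so the point is above the line and the fit underestimates here.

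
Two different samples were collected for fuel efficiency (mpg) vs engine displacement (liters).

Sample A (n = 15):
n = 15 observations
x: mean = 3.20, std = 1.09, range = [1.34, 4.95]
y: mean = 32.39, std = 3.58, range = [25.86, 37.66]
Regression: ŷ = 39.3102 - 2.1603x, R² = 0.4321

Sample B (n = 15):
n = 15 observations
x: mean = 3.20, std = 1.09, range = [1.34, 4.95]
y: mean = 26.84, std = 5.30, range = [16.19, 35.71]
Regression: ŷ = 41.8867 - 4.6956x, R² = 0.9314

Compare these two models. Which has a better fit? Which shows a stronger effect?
Model B has the better fit (R² = 0.9314 vs 0.4321). Model B shows the stronger effect (|β₁| = 4.6956 vs 2.1603).

Model Comparison:

Goodness of fit (R²):
- Model A: R² = 0.4321 → 43.21% of variance in fuel efficiency explained
- Model B: R² = 0.9314 → 93.14% of variance in fuel efficiency explained
- 0.9314 > 0.4321 → Model B has the better fit

Strength of effect — compare |β₁|:
- Model A: β₁ = -2.1603 → predicted fuel efficiency falls 2.1603 mpg per additional liter of engine displacement
- Model B: β₁ = -4.6956 → predicted fuel efficiency falls 4.6956 mpg per additional liter of engine displacement
- |-2.1603| < |-4.6956| → Model B shows the stronger marginal effect

Notes:
- The two samples could reflect different populations, time periods, or measurement quality.
- A better fit (higher R²) doesn't necessarily mean a more important relationship.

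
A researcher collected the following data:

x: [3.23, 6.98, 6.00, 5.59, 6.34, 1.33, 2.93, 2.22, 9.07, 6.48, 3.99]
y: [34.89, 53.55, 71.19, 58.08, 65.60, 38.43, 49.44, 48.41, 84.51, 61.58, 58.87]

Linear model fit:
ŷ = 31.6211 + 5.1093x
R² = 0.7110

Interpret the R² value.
The model explains 71.10% of the variance in y (R² = 0.7110), leaving 28.90% unexplained; the fit is strong.

R² (coefficient of determination) measures the proportion of variance in y explained by the regression model.

Here R² = 0.7110:
- Explained: 71.10% of the variation in y
- Unexplained (residual): 100% − 71.10% = 28.90%
- Rule of thumb (below 0.3 weak; 0.3 to below 0.7 moderate; 0.7 and above strong) → strong

Note: R² says nothing about causation, and a high R² does not by itself mean the linear form is appropriate — check the residuals.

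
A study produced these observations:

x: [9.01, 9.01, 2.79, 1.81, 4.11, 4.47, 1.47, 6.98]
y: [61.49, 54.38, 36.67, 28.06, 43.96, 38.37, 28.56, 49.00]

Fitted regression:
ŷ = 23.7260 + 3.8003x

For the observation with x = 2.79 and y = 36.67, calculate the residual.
Residual = 2.3412

The residual is the difference between the actual value and the predicted value:

Residual = y - ŷ

Step 1: Calculate predicted value
ŷ = 23.7260 + 3.8003 × 2.79
ŷ = 34.3288

Step 2: Calculate residual
Residual = 36.67 - 34.3288
Residual = 2.3412

The residual is positive, so the observed y = 36.67 sits above the regression line (the line underestimates it by 2.3412).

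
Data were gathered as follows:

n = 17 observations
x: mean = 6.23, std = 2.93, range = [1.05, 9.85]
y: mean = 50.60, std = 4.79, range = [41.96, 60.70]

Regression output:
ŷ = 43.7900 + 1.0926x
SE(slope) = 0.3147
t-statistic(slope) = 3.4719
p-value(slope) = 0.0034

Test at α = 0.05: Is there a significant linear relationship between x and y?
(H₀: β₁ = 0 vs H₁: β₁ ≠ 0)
p-value = 0.0034 < α = 0.05, so we reject H₀. The relationship is significant.

Hypothesis test for the slope coefficient:

H₀: β₁ = 0 (no linear relationship)
H₁: β₁ ≠ 0 (linear relationship exists)

Test statistic: t = β̂₁ / SE(β̂₁) = 1.0926 / 0.3147 = 3.4719

p = 0.0034: how often a slope estimate this far from 0 (in SE units) would arise by chance if β₁ were truly 0.

Decision rule: reject H₀ if p-value < α.
p-value = 0.0034 < α = 0.05 → reject H₀.

There is sufficient evidence at the 5% significance level to conclude that a linear relationship exists between x and y.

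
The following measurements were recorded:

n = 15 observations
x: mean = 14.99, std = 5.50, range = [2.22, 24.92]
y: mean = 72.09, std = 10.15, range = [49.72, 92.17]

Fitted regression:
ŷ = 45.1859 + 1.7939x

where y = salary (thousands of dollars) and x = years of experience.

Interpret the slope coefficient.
On average, salary is about 1.7939 thousand dollars higher for every extra year of experience.

The slope coefficient β₁ = 1.7939 represents the marginal effect of experience on salary.

Interpretation:
- Experience up by 1 year → predicted salary increases by 1.7939 thousand dollars
- The effect is assumed constant over the observed range of x (linearity)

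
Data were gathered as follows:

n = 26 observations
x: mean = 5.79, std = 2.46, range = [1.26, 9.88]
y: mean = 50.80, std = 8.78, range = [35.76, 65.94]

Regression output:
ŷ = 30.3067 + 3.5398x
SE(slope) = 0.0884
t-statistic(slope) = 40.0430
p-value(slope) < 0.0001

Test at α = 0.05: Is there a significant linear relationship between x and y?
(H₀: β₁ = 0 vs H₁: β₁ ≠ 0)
Since p-value < 0.0001 < α = 0.05, reject H₀ — the slope is significantly different from 0.

Hypothesis test for the slope coefficient:

H₀: β₁ = 0 (no linear relationship)
H₁: β₁ ≠ 0 (linear relationship exists)

Test statistic: t = β̂₁ / SE(β̂₁) = 3.5398 / 0.0884 = 40.0430

p < 0.0001: how often a slope estimate this far from 0 (in SE units) would arise by chance if β₁ were truly 0.

Decision rule: reject H₀ if p-value < α.
p-value < 0.0001 < α = 0.05 → reject H₀.

Conclusion: the linear association between x and y is significant at the 5% level.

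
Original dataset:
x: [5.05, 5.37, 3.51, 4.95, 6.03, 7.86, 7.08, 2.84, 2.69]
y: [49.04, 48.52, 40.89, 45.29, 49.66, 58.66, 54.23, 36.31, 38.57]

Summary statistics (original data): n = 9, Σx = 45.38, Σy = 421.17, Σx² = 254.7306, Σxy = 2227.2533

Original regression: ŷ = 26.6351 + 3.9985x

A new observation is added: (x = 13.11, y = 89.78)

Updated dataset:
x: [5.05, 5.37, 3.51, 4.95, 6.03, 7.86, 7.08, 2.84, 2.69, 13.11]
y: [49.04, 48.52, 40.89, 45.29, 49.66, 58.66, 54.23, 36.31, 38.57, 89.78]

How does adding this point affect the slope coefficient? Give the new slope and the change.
Adding the point moves β₁ from 3.9985 to 4.9201, i.e. it increases by 0.9216 (+23.0%).

The new point has HIGH LEVERAGE: x = 13.11 is far from the original mean x̄ = 45.38/9 ≈ 5.04 (original range [2.69, 7.86]).

Step 1: Update the sums with the new point (n goes from 9 to 10)
Σx  = 45.38 + 13.11 = 58.49
Σy  = 421.17 + 89.78 = 510.95
Σx² = 254.7306 + 13.11² = 254.7306 + 171.8721 = 426.6027
Σxy = 2227.2533 + 13.11×89.78 = 2227.2533 + 1177.0158 = 3404.2691

Step 2: Recompute the slope with b₁ = (nΣxy − ΣxΣy) / (nΣx² − (Σx)²)
Numerator   = 10×3404.2691 − 58.49×510.95 = 34042.6910 − 29885.4655 = 4157.2255
Denominator = 10×426.6027 − 58.49² = 4266.0270 − 3421.0801 = 844.9469
b₁(new) = 4157.2255 / 844.9469 = 4.9201

(Same formula on the original sums: (9×2227.2533 − 45.38×421.17) / (9×254.7306 − 45.38²) = 932.5851 / 233.2310 = 3.9985, matching the given fit.)

Step 3: Change in slope
Δβ₁ = 4.9201 − 3.9985 = +0.9216
Relative change = +0.9216 / 3.9985 × 100% = +23.0%
→ the slope increases when the point is added.

A high-leverage point only changes the slope if it is off the original line; here y = 89.78 is above the original trend, so the slope increases.
In practice: check such a point for data-entry or measurement error; investigate whether it comes from the same population as the rest of the sample.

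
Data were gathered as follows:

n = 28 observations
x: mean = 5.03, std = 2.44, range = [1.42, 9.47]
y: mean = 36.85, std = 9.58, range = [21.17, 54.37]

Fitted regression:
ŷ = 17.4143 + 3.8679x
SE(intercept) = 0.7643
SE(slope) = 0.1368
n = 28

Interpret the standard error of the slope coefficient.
SE(slope) = 0.1368 measures the uncertainty in the estimated slope. The coefficient is estimated precisely (SE/|β̂₁| = 3.5%).

SE(β̂₁) = s / √Sxx, where s is the residual standard deviation and Sxx = Σ(x − x̄)². It is the yardstick for how far β̂₁ = 3.8679 could plausibly be from the true slope.

Relative precision:
- SE / |β̂₁| = 0.1368 / 3.8679 = 3.5%
- Rule of thumb (under 20%: precise; 20% to under 50%: moderately precise; 50% or more: imprecise) → precise

Link to interval estimation: a confidence interval for β₁ is β̂₁ ± t* × 0.1368, so SE sets the half-width per unit of t*.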